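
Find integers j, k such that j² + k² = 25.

We need to find integers j, k > 0 such that j² + k² = 25.
Trying j = 3: k² = 25 - 3² = 25 - 9 = 16
k = 4
Check: 3² + 4² = 9 + 16 = 25 ✓

25 = 3² + 4²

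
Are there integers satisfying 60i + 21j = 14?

Step 1: Compute gcd(60, 21).
gcd(60, 21) = 3

Step 2: Check divisibility.
Does 3 divide 14? 14 = 3 x 4 + 2, so no.

By the theorem on linear Diophantine equations, 60i + 21j = 14 has integer solutions if and only if gcd(60, 21) divides 14. Since 3 does not divide 14, no solutions exist.

No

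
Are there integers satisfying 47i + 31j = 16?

Step 1: Compute gcd(47, 31).
gcd(47, 31) = 1

Step 2: Check divisibility.
Does 1 divide 16? 16 = 1 x 16, so yes.

By the theorem on linear Diophantine equations, 47i + 31j = 16 has integer solutions if and only if gcd(47, 31) divides 16. Since 1 | 16, solutions exist.

Yes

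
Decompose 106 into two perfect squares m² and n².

We need to find integers m, n > 0 such that m² + n² = 106.
Trying m = 5: n² = 106 - 5² = 106 - 25 = 81
n = 9
Check: 5² + 9² = 25 + 81 = 106 ✓

106 = 5² + 9²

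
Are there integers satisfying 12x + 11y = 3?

Step 1: Compute gcd(12, 11).
gcd(12, 11) = 1

Step 2: Check divisibility.
Does 1 divide 3? 3 = 1 x 3, so yes.

By the theorem on linear Diophantine equations, 12x + 11y = 3 has integer solutions if and only if gcd(12, 11) divides 3. Since 1 | 3, solutions exist.

Yes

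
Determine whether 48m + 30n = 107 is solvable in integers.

Step 1: Compute gcd(48, 30).
gcd(48, 30) = 6

Step 2: Check divisibility.
Does 6 divide 107? 107 = 6 x 17 + 5, so no.

By the theorem on linear Diophantine equations, 48m + 30n = 107 has integer solutions if and only if gcd(48, 30) divides 107. Since 6 does not divide 107, no solutions exist.

No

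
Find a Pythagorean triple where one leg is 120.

We need the other leg and hypotenuse such that 120² + x² = c².
Take x = 391, c = 409: 120² + 391² = 14400 + 152881 = 167281 = 409² ✓
Triple: (391, 120, 409)

(391, 120, 409)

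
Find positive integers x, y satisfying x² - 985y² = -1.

We need x² = 985y² - 1. Try successive y:
y = 1: x² = 985·1² - 1 = 984, not a perfect square
y = 2: x² = 985·2² - 1 = 3939, not a perfect square
y = 3: x² = 985·3² - 1 = 8864, not a perfect square
...
y = 13: x² = 985·13² - 1 = 166464 = 408² ✓
Check: 408² - 985·13² = 166464 - 166465 = -1 ✓

x = 408, y = 13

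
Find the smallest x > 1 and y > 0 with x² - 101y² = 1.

We seek the smallest positive integers (x, y) with x² - 101y² = 1, i.e., x² = 101y² + 1.
Try successive y values:
y = 1: x² = 101·1² + 1 = 102, not a perfect square
y = 2: x² = 101·2² + 1 = 405, not a perfect square
y = 3: x² = 101·3² + 1 = 910, not a perfect square
... continuing the search (or via continued fractions) ...
y = 20: x² = 101·20² + 1 = 40401, x = 201 ✓

Verify: 201² - 101·20² = 40401 - 40400 = 1 ✓

x = 201, y = 20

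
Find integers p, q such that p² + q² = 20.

We need to find integers p, q > 0 such that p² + q² = 20.
Trying p = 2: q² = 20 - 2² = 20 - 4 = 16
q = 4
Check: 2² + 4² = 4 + 16 = 20 ✓

20 = 2² + 4²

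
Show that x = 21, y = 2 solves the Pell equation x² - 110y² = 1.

Compute x² = 21² = 441
Compute 110y² = 110·2² = 110·4 = 440
x² - 110y² = 441 - 440 = 1
Since this equals 1, (21, 2) is a solution.

Yes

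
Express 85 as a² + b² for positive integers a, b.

We need to find integers a, b > 0 such that a² + b² = 85.
Trying a = 2: b² = 85 - 2² = 85 - 4 = 81
b = 9
Check: 2² + 9² = 4 + 81 = 85 ✓

85 = 2² + 9²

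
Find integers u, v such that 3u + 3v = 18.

Step 1: Check solvability.
gcd(3, 3) = 3
Since 3 divides 18, solutions exist.

Step 2: Apply extended Euclidean algorithm to find gcd.
We find integers such that 3*x0 + 3*y0 = 3

Step 3: Scale the particular solution.
Multiply by 18/3 = 6:
u = 0, v = 6

Step 4: Verify.
3*(0) + 3*(6) = 18 = 18 ✓

u = 0, v = 6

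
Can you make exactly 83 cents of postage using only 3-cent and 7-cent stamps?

We need non-negative x, y with 3x + 7y = 83.
gcd(3, 7) = 1 divides 83, so integer solutions exist.
Search for a non-negative one: x = 2 gives 7y = 83 - 6 = 77, so y = 11.
Check: 3·2 + 7·11 = 83 ✓

Yes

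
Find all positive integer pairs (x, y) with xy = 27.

The positive divisors of 27 are: 1, 3, 9, 27.
Each divisor d gives the pair (d, 27/d):
(1, 27), (3, 9), (9, 3), (27, 1)

(1, 27), (3, 9), (9, 3), (27, 1)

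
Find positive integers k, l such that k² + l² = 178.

Search for k with 178 - k² a perfect square.
k = 3: 178 - 3² = 178 - 9 = 169 = 13² ✓
So k = 3, l = 13.

k = 3, l = 13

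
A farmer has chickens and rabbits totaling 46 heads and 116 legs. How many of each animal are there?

Let c = chickens, r = rabbits.
Heads: c + r = 46
Legs: 2c + 4r = 116
From the first equation, c = 46 - r. Substitute:
2(46 - r) + 4r = 116
92 + 2r = 116
r = (116 - 92)/2 = 12
c = 46 - 12 = 34

Chickens: 34, Rabbits: 12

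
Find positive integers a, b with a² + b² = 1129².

We need a² + b² = 1129² = 1274641.
Trying: 329² + 1080² = 108241 + 1166400 = 1274641 ✓

(329, 1080, 1129)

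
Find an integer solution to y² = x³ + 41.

Try small integer x values and check whether x³ + 41 is a perfect square.
x = 2: x³ + 41 = 2³ + 41 = 8 + 41 = 49
Is 49 a perfect square? 7² = 49 ✓
So (x, y) = (2, 7) is a solution.

x = 2, y = 7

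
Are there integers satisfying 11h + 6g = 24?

Step 1: Compute gcd(11, 6).
gcd(11, 6) = 1

Step 2: Check divisibility.
Does 1 divide 24? 24 = 1 x 24, so yes.

By the theorem on linear Diophantine equations, 11h + 6g = 24 has integer solutions if and only if gcd(11, 6) divides 24. Since 1 | 24, solutions exist.

Yes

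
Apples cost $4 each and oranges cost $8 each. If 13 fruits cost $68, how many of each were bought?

Let a = apples, o = oranges.
a + o = 13
4a + 8o = 68
Substitute o = 13 - a:
4a + 8(13 - a) = 68
(4 - 8)a = 68 - 104
-4a = -36
a = 9, o = 13 - 9 = 4

Apples: 9, Oranges: 4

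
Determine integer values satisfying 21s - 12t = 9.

Step 1: Check solvability.
gcd(21, 12) = 3
Since 3 divides 9, solutions exist.

Step 2: Apply extended Euclidean algorithm to find gcd.
We find integers such that 21*x0 + 12*y0 = 3

Step 3: Scale the particular solution.
Multiply by 9/3 = 3:
s = -3, t = -6

Step 4: Verify.
21*(-3) - 12*(-6) = 9 = 9 ✓

s = -3, t = -6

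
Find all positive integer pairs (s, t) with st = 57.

The positive divisors of 57 are: 1, 3, 19, 57.
Each divisor d gives the pair (d, 57/d):
(1, 57), (3, 19), (19, 3), (57, 1)

(1, 57), (3, 19), (19, 3), (57, 1)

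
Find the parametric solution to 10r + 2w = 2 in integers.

Step 1: Compute gcd(10, 2) = 2.
Since 2 divides 2, solutions exist.

Step 2: Find a particular solution using extended Euclidean algorithm.
We get r₀ = 0, w₀ = 1.
Check: 10*0 + 2*1 = 2 = 2 ✓

Step 3: Write the general solution.
r = 0 + (2/2)t = 0 + 1t
w = 1 - (10/2)t = 1 - 5t
for any integer t.

r = 0 + 1t, w = 1 - 5t for integer t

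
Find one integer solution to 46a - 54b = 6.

Step 1: Check solvability.
gcd(46, 54) = 2
Since 2 divides 6, solutions exist.

Step 2: Apply extended Euclidean algorithm to find gcd.
We find integers such that 46*x0 + 54*y0 = 2

Step 3: Scale the particular solution.
Multiply by 6/2 = 3:
a = -21, b = -18

Step 4: Verify.
46*(-21) - 54*(-18) = 6 = 6 ✓

a = -21, b = -18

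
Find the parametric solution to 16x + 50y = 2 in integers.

Step 1: Compute gcd(16, 50) = 2.
Since 2 divides 2, solutions exist.

Step 2: Find a particular solution using extended Euclidean algorithm.
We get x₀ = -3, y₀ = 1.
Check: 16*-3 + 50*1 = 2 = 2 ✓

Step 3: Write the general solution.
x = -3 + (50/2)t = -3 + 25t
y = 1 - (16/2)t = 1 - 8t
for any integer t.

x = -3 + 25t, y = 1 - 8t for integer t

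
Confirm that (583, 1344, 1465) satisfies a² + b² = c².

Compute a² + b² = 583² + 1344² = 339889 + 1806336 = 2146225
Compute c² = 1465² = 2146225
Since 2146225 = 2146225, confirmed.

Yes, it is a Pythagorean triple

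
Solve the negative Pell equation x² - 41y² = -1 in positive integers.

We need x² = 41y² - 1. Try successive y:
y = 1: x² = 41·1² - 1 = 40, not a perfect square
y = 2: x² = 41·2² - 1 = 163, not a perfect square
y = 3: x² = 41·3² - 1 = 368, not a perfect square
...
y = 5: x² = 41·5² - 1 = 1024 = 32² ✓
Check: 32² - 41·5² = 1024 - 1025 = -1 ✓

x = 32, y = 5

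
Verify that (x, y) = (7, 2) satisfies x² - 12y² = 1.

Compute x² = 7² = 49
Compute 12y² = 12·2² = 12·4 = 48
x² - 12y² = 49 - 48 = 1
Since this equals 1, (7, 2) is a solution.

Yes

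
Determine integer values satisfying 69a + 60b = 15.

Step 1: Check solvability.
gcd(69, 60) = 3
Since 3 divides 15, solutions exist.

Step 2: Apply extended Euclidean algorithm to find gcd.
We find integers such that 69*x0 + 60*y0 = 3

Step 3: Scale the particular solution.
Multiply by 15/3 = 5:
a = 35, b = -40

Step 4: Verify.
69*(35) + 60*(-40) = 15 = 15 ✓

a = 35, b = -40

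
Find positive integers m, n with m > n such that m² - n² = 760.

Factor: m² - n² = (m+n)(m-n) = 760.
We need two factors of 760 with the same parity.
Use m+n = 380 and m-n = 2 (product 380·2 = 760).
Adding: 2m = 382, so m = 191.
Subtracting: 2n = 378, so n = 189.
Check: 191² - 189² = 36481 - 35721 = 760 ✓

m = 191, n = 189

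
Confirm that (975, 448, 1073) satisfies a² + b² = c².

Compute a² + b² = 975² + 448² = 950625 + 200704 = 1151329
Compute c² = 1073² = 1151329
Since 1151329 = 1151329, confirmed.

Yes, it is a Pythagorean triple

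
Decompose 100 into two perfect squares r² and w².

We need to find integers r, w > 0 such that r² + w² = 100.
Trying r = 6: w² = 100 - 6² = 100 - 36 = 64
w = 8
Check: 6² + 8² = 36 + 64 = 100 ✓

100 = 6² + 8²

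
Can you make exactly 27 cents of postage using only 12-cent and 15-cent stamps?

We need non-negative x, y with 12x + 15y = 27.
gcd(12, 15) = 3 divides 27, so integer solutions exist.
Search for a non-negative one: x = 1 gives 15y = 27 - 12 = 15, so y = 1.
Check: 12·1 + 15·1 = 27 ✓

Yes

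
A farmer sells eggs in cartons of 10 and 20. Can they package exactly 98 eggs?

We need non-negative a, b with 10a + 20b = 98.
gcd(10, 20) = 10, and 10 does not divide 98.
No integer solutions exist.

No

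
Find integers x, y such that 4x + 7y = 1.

Step 1: Check solvability.
gcd(4, 7) = 1
Since 1 divides 1, solutions exist.

Step 2: Apply extended Euclidean algorithm to find gcd.
We find integers such that 4*x0 + 7*y0 = 1

Step 3: Scale the particular solution.
Multiply by 1/1 = 1:
x = 2, y = -1

Step 4: Verify.
4*(2) + 7*(-1) = 1 = 1 ✓

x = 2, y = -1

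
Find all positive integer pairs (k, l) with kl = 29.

The positive divisors of 29 are: 1, 29.
Each divisor d gives the pair (d, 29/d):
(1, 29), (29, 1)

(1, 29), (29, 1)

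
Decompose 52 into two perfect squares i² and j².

We need to find integers i, j > 0 such that i² + j² = 52.
Trying i = 4: j² = 52 - 4² = 52 - 16 = 36
j = 6
Check: 4² + 6² = 16 + 36 = 52 ✓

52 = 4² + 6²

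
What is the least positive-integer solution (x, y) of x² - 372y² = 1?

We seek the smallest positive integers (x, y) with x² - 372y² = 1, i.e., x² = 372y² + 1.
Try successive y values:
y = 1: x² = 372·1² + 1 = 373, not a perfect square
y = 2: x² = 372·2² + 1 = 1489, not a perfect square
y = 3: x² = 372·3² + 1 = 3349, not a perfect square
... continuing the search (or via continued fractions) ...
y = 630: x² = 372·630² + 1 = 147646801, x = 12151 ✓

Verify: 12151² - 372·630² = 147646801 - 147646800 = 1 ✓

x = 12151, y = 630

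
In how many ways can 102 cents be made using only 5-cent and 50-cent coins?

We need non-negative integers (x, y) with 5x + 50y = 102.
For each x from 0 to 20, check if (102 - 5x) is a non-negative multiple of 50.
Solutions (x, y): none
Count: 0

0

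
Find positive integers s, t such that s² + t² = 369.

Search for s with 369 - s² a perfect square.
s = 12: 369 - 12² = 369 - 144 = 225 = 15² ✓
So s = 12, t = 15.

s = 12, t = 15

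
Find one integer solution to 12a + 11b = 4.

Step 1: Check solvability.
gcd(12, 11) = 1
Since 1 divides 4, solutions exist.

Step 2: Apply extended Euclidean algorithm to find gcd.
We find integers such that 12*x0 + 11*y0 = 1

Step 3: Scale the particular solution.
Multiply by 4/1 = 4:
a = 4, b = -4

Step 4: Verify.
12*(4) + 11*(-4) = 4 = 4 ✓

a = 4, b = -4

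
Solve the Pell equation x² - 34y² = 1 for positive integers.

We seek the smallest positive integers (x, y) with x² - 34y² = 1, i.e., x² = 34y² + 1.
Try successive y values:
y = 1: x² = 34·1² + 1 = 35, not a perfect square
y = 2: x² = 34·2² + 1 = 137, not a perfect square
y = 3: x² = 34·3² + 1 = 307, not a perfect square
... continuing the search (or via continued fractions) ...
y = 6: x² = 34·6² + 1 = 1225, x = 35 ✓

Verify: 35² - 34·6² = 1225 - 1224 = 1 ✓

x = 35, y = 6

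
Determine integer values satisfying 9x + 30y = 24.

Step 1: Check solvability.
gcd(9, 30) = 3
Since 3 divides 24, solutions exist.

Step 2: Apply extended Euclidean algorithm to find gcd.
We find integers such that 9*x0 + 30*y0 = 3

Step 3: Scale the particular solution.
Multiply by 24/3 = 8:
x = -24, y = 8

Step 4: Verify.
9*(-24) + 30*(8) = 24 = 24 ✓

x = -24, y = 8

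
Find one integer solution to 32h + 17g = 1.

Step 1: Check solvability.
gcd(32, 17) = 1
Since 1 divides 1, solutions exist.

Step 2: Apply extended Euclidean algorithm to find gcd.
We find integers such that 32*x0 + 17*y0 = 1

Step 3: Scale the particular solution.
Multiply by 1/1 = 1:
h = 8, g = -15

Step 4: Verify.
32*(8) + 17*(-15) = 1 = 1 ✓

h = 8, g = -15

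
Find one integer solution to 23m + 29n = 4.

Step 1: Check solvability.
gcd(23, 29) = 1
Since 1 divides 4, solutions exist.

Step 2: Apply extended Euclidean algorithm to find gcd.
We find integers such that 23*x0 + 29*y0 = 1

Step 3: Scale the particular solution.
Multiply by 4/1 = 4:
m = -20, n = 16

Step 4: Verify.
23*(-20) + 29*(16) = 4 = 4 ✓

m = -20, n = 16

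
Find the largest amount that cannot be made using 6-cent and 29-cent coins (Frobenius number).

For two coprime denominations a and b, the Frobenius number (largest value not representable as a non-negative combination) is ab - a - b.
Here gcd(6, 29) = 1, so they are coprime.
F(6, 29) = 6·29 - 6 - 29 = 174 - 35 = 139

139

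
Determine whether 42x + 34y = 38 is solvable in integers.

Step 1: Compute gcd(42, 34).
gcd(42, 34) = 2

Step 2: Check divisibility.
Does 2 divide 38? 38 = 2 x 19, so yes.

By the theorem on linear Diophantine equations, 42x + 34y = 38 has integer solutions if and only if gcd(42, 34) divides 38. Since 2 | 38, solutions exist.

Yes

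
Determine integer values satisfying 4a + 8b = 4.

Step 1: Check solvability.
gcd(4, 8) = 4
Since 4 divides 4, solutions exist.

Step 2: Apply extended Euclidean algorithm to find gcd.
We find integers such that 4*x0 + 8*y0 = 4

Step 3: Scale the particular solution.
Multiply by 4/4 = 1:
a = 1, b = 0

Step 4: Verify.
4*(1) + 8*(0) = 4 = 4 ✓

a = 1, b = 0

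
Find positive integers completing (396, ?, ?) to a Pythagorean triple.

We need the other leg and hypotenuse such that 396² + x² = c².
Take x = 403, c = 565: 396² + 403² = 156816 + 162409 = 319225 = 565² ✓
Triple: (403, 396, 565)

(403, 396, 565)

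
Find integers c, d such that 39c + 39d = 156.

Step 1: Check solvability.
gcd(39, 39) = 39
Since 39 divides 156, solutions exist.

Step 2: Apply extended Euclidean algorithm to find gcd.
We find integers such that 39*x0 + 39*y0 = 39

Step 3: Scale the particular solution.
Multiply by 156/39 = 4:
c = 0, d = 4

Step 4: Verify.
39*(0) + 39*(4) = 156 = 156 ✓

c = 0, d = 4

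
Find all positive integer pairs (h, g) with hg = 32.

The positive divisors of 32 are: 1, 2, 4, 8, 16, 32.
Each divisor d gives the pair (d, 32/d):
(1, 32), (2, 16), (4, 8), (8, 4), (16, 2), (32, 1)

(1, 32), (2, 16), (4, 8), (8, 4), (16, 2), (32, 1)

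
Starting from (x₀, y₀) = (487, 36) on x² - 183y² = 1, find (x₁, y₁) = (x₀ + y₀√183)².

Solutions to x² - Dy² = 1 are generated by powers of (x₀ + y₀√D).
The next solution satisfies x₁ + y₁√183 = (x₀ + y₀√183)², giving:
x₁ = x₀² + 183y₀² = 487² + 183·36² = 237169 + 237168 = 474337
y₁ = 2x₀y₀ = 2·487·36 = 35064

Verify: 474337² - 183·35064² = 224995589569 - 224995589568 = 1 ✓

x = 474337, y = 35064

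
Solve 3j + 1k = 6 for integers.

Step 1: Check solvability.
gcd(3, 1) = 1
Since 1 divides 6, solutions exist.

Step 2: Apply extended Euclidean algorithm to find gcd.
We find integers such that 3*x0 + 1*y0 = 1

Step 3: Scale the particular solution.
Multiply by 6/1 = 6:
j = 0, k = 6

Step 4: Verify.
3*(0) + 1*(6) = 6 = 6 ✓

j = 0, k = 6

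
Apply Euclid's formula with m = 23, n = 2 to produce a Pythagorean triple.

a = m² - n² = 23² - 2² = 529 - 4 = 525
b = 2mn = 2·23·2 = 92
c = m² + n² = 529 + 4 = 533
Verify: 525² + 92² = 275625 + 8464 = 284089 = 533² ✓

(525, 92, 533)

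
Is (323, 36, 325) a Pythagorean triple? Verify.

Compute a² + b² = 323² + 36² = 104329 + 1296 = 105625
Compute c² = 325² = 105625
Since 105625 = 105625, confirmed.

Yes, it is a Pythagorean triple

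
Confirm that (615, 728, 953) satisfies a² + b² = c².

Compute a² + b² = 615² + 728² = 378225 + 529984 = 908209
Compute c² = 953² = 908209
Since 908209 = 908209, confirmed.

Yes, it is a Pythagorean triple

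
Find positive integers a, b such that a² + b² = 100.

Search for a with 100 - a² a perfect square.
a = 6: 100 - 6² = 100 - 36 = 64 = 8² ✓
So a = 6, b = 8.

a = 6, b = 8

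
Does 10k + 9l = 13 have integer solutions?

Step 1: Compute gcd(10, 9).
gcd(10, 9) = 1

Step 2: Check divisibility.
Does 1 divide 13? 13 = 1 x 13, so yes.

By the theorem on linear Diophantine equations, 10k + 9l = 13 has integer solutions if and only if gcd(10, 9) divides 13. Since 1 | 13, solutions exist.

Yes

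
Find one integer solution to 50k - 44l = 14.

Step 1: Check solvability.
gcd(50, 44) = 2
Since 2 divides 14, solutions exist.

Step 2: Apply extended Euclidean algorithm to find gcd.
We find integers such that 50*x0 + 44*y0 = 2

Step 3: Scale the particular solution.
Multiply by 14/2 = 7:
k = -49, l = -56

Step 4: Verify.
50*(-49) - 44*(-56) = 14 = 14 ✓

k = -49, l = -56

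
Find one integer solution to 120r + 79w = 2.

Step 1: Check solvability.
gcd(120, 79) = 1
Since 1 divides 2, solutions exist.

Step 2: Apply extended Euclidean algorithm to find gcd.
We find integers such that 120*x0 + 79*y0 = 1

Step 3: Scale the particular solution.
Multiply by 2/1 = 2:
r = 54, w = -82

Step 4: Verify.
120*(54) + 79*(-82) = 2 = 2 ✓

r = 54, w = -82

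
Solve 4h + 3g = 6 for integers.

Step 1: Check solvability.
gcd(4, 3) = 1
Since 1 divides 6, solutions exist.

Step 2: Apply extended Euclidean algorithm to find gcd.
We find integers such that 4*x0 + 3*y0 = 1

Step 3: Scale the particular solution.
Multiply by 6/1 = 6:
h = 6, g = -6

Step 4: Verify.
4*(6) + 3*(-6) = 6 = 6 ✓

h = 6, g = -6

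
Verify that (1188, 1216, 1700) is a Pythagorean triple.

Compute a² + b² = 1188² + 1216² = 1411344 + 1478656 = 2890000
Compute c² = 1700² = 2890000
Since 2890000 = 2890000, confirmed.

Yes, it is a Pythagorean triple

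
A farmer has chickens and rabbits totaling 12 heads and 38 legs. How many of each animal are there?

Let c = chickens, r = rabbits.
Heads: c + r = 12
Legs: 2c + 4r = 38
From the first equation, c = 12 - r. Substitute:
2(12 - r) + 4r = 38
24 + 2r = 38
r = (38 - 24)/2 = 7
c = 12 - 7 = 5

Chickens: 5, Rabbits: 7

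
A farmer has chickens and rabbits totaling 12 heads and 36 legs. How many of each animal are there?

Let c = chickens, r = rabbits.
Heads: c + r = 12
Legs: 2c + 4r = 36
From the first equation, c = 12 - r. Substitute:
2(12 - r) + 4r = 36
24 + 2r = 36
r = (36 - 24)/2 = 6
c = 12 - 6 = 6

Chickens: 6, Rabbits: 6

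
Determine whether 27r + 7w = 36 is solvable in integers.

Step 1: Compute gcd(27, 7).
gcd(27, 7) = 1

Step 2: Check divisibility.
Does 1 divide 36? 36 = 1 x 36, so yes.

By the theorem on linear Diophantine equations, 27r + 7w = 36 has integer solutions if and only if gcd(27, 7) divides 36. Since 1 | 36, solutions exist.

Yes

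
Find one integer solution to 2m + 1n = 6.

Step 1: Check solvability.
gcd(2, 1) = 1
Since 1 divides 6, solutions exist.

Step 2: Apply extended Euclidean algorithm to find gcd.
We find integers such that 2*x0 + 1*y0 = 1

Step 3: Scale the particular solution.
Multiply by 6/1 = 6:
m = 0, n = 6

Step 4: Verify.
2*(0) + 1*(6) = 6 = 6 ✓

m = 0, n = 6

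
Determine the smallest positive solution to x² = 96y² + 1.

We seek the smallest positive integers (x, y) with x² - 96y² = 1, i.e., x² = 96y² + 1.
Try successive y values:
y = 1: x² = 96·1² + 1 = 97, not a perfect square
y = 2: x² = 96·2² + 1 = 385, not a perfect square
y = 3: x² = 96·3² + 1 = 865, not a perfect square
... continuing the search (or via continued fractions) ...
y = 5: x² = 96·5² + 1 = 2401, x = 49 ✓

Verify: 49² - 96·5² = 2401 - 2400 = 1 ✓

x = 49, y = 5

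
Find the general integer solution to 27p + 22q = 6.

Step 1: Compute gcd(27, 22) = 1.
Since 1 divides 6, solutions exist.

Step 2: Find a particular solution using extended Euclidean algorithm.
We get p₀ = 54, q₀ = -66.
Check: 27*54 + 22*-66 = 6 = 6 ✓

Step 3: Write the general solution.
p = 54 + (22/1)t = 54 + 22t
q = -66 - (27/1)t = -66 - 27t
for any integer t.

p = 54 + 22t, q = -66 - 27t for integer t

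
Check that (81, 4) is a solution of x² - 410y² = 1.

Compute x² = 81² = 6561
Compute 410y² = 410·4² = 410·16 = 6560
x² - 410y² = 6561 - 6560 = 1
Since this equals 1, (81, 4) is a solution.

Yes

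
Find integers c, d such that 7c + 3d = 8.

Step 1: Check solvability.
gcd(7, 3) = 1
Since 1 divides 8, solutions exist.

Step 2: Apply extended Euclidean algorithm to find gcd.
We find integers such that 7*x0 + 3*y0 = 1

Step 3: Scale the particular solution.
Multiply by 8/1 = 8:
c = 8, d = -16

Step 4: Verify.
7*(8) + 3*(-16) = 8 = 8 ✓

c = 8, d = -16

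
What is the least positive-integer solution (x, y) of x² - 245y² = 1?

We seek the smallest positive integers (x, y) with x² - 245y² = 1, i.e., x² = 245y² + 1.
Try successive y values:
y = 1: x² = 245·1² + 1 = 246, not a perfect square
y = 2: x² = 245·2² + 1 = 981, not a perfect square
y = 3: x² = 245·3² + 1 = 2206, not a perfect square
... continuing the search (or via continued fractions) ...
y = 3312: x² = 245·3312² + 1 = 2687489281, x = 51841 ✓

Verify: 51841² - 245·3312² = 2687489281 - 2687489280 = 1 ✓

x = 51841, y = 3312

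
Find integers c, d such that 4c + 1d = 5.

Step 1: Check solvability.
gcd(4, 1) = 1
Since 1 divides 5, solutions exist.

Step 2: Apply extended Euclidean algorithm to find gcd.
We find integers such that 4*x0 + 1*y0 = 1

Step 3: Scale the particular solution.
Multiply by 5/1 = 5:
c = 0, d = 5

Step 4: Verify.
4*(0) + 1*(5) = 5 = 5 ✓

c = 0, d = 5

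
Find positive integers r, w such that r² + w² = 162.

Search for r with 162 - r² a perfect square.
r = 9: 162 - 9² = 162 - 81 = 81 = 9² ✓
So r = 9, w = 9.

r = 9, w = 9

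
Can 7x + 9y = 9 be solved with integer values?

Step 1: Compute gcd(7, 9).
gcd(7, 9) = 1

Step 2: Check divisibility.
Does 1 divide 9? 9 = 1 x 9, so yes.

By the theorem on linear Diophantine equations, 7x + 9y = 9 has integer solutions if and only if gcd(7, 9) divides 9. Since 1 | 9, solutions exist.

Yes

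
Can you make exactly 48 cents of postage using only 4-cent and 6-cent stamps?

We need non-negative x, y with 4x + 6y = 48.
gcd(4, 6) = 2 divides 48, so integer solutions exist.
Search for a non-negative one: x = 0 gives 6y = 48 - 0 = 48, so y = 8.
Check: 4·0 + 6·8 = 48 ✓

Yes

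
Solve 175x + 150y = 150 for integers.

Step 1: Check solvability.
gcd(175, 150) = 25
Since 25 divides 150, solutions exist.

Step 2: Apply extended Euclidean algorithm to find gcd.
We find integers such that 175*x0 + 150*y0 = 25

Step 3: Scale the particular solution.
Multiply by 150/25 = 6:
x = 6, y = -6

Step 4: Verify.
175*(6) + 150*(-6) = 150 = 150 ✓

x = 6, y = -6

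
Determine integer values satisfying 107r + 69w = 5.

Step 1: Check solvability.
gcd(107, 69) = 1
Since 1 divides 5, solutions exist.

Step 2: Apply extended Euclidean algorithm to find gcd.
We find integers such that 107*x0 + 69*y0 = 1

Step 3: Scale the particular solution.
Multiply by 5/1 = 5:
r = 100, w = -155

Step 4: Verify.
107*(100) + 69*(-155) = 5 = 5 ✓

r = 100, w = -155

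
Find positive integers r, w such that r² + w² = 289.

Search for r with 289 - r² a perfect square.
r = 8: 289 - 8² = 289 - 64 = 225 = 15² ✓
So r = 8, w = 15.

r = 8, w = 15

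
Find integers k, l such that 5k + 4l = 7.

Step 1: Check solvability.
gcd(5, 4) = 1
Since 1 divides 7, solutions exist.

Step 2: Apply extended Euclidean algorithm to find gcd.
We find integers such that 5*x0 + 4*y0 = 1

Step 3: Scale the particular solution.
Multiply by 7/1 = 7:
k = 7, l = -7

Step 4: Verify.
5*(7) + 4*(-7) = 7 = 7 ✓

k = 7, l = -7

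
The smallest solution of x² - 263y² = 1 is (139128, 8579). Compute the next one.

Solutions to x² - Dy² = 1 are generated by powers of (x₀ + y₀√D).
The next solution satisfies x₁ + y₁√263 = (x₀ + y₀√263)², giving:
x₁ = x₀² + 263y₀² = 139128² + 263·8579² = 19356600384 + 19356600383 = 38713200767
y₁ = 2x₀y₀ = 2·139128·8579 = 2387158224

Verify: 38713200767² - 263·2387158224² = 1498711913626049388289 - 1498711913626049388288 = 1 ✓

x = 38713200767, y = 2387158224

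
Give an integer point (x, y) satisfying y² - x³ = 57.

Try small integer x values and check whether x³ + 57 is a perfect square.
x = -2: x³ + 57 = -2³ + 57 = -8 + 57 = 49
Is 49 a perfect square? 7² = 49 ✓
So (x, y) = (-2, -7) is a solution.

x = -2, y = -7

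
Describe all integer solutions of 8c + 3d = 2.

Step 1: Compute gcd(8, 3) = 1.
Since 1 divides 2, solutions exist.

Step 2: Find a particular solution using extended Euclidean algorithm.
We get c₀ = -2, d₀ = 6.
Check: 8*-2 + 3*6 = 2 = 2 ✓

Step 3: Write the general solution.
c = -2 + (3/1)t = -2 + 3t
d = 6 - (8/1)t = 6 - 8t
for any integer t.

c = -2 + 3t, d = 6 - 8t for integer t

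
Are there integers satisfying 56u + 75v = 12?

Step 1: Compute gcd(56, 75).
gcd(56, 75) = 1

Step 2: Check divisibility.
Does 1 divide 12? 12 = 1 x 12, so yes.

By the theorem on linear Diophantine equations, 56u + 75v = 12 has integer solutions if and only if gcd(56, 75) divides 12. Since 1 | 12, solutions exist.

Yes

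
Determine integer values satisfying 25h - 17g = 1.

Step 1: Check solvability.
gcd(25, 17) = 1
Since 1 divides 1, solutions exist.

Step 2: Apply extended Euclidean algorithm to find gcd.
We find integers such that 25*x0 + 17*y0 = 1

Step 3: Scale the particular solution.
Multiply by 1/1 = 1:
h = -2, g = -3

Step 4: Verify.
25*(-2) - 17*(-3) = 1 = 1 ✓

h = -2, g = -3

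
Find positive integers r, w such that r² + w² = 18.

Search for r with 18 - r² a perfect square.
r = 3: 18 - 3² = 18 - 9 = 9 = 3² ✓
So r = 3, w = 3.

r = 3, w = 3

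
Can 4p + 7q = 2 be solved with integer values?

Step 1: Compute gcd(4, 7).
gcd(4, 7) = 1

Step 2: Check divisibility.
Does 1 divide 2? 2 = 1 x 2, so yes.

By the theorem on linear Diophantine equations, 4p + 7q = 2 has integer solutions if and only if gcd(4, 7) divides 2. Since 1 | 2, solutions exist.

Yes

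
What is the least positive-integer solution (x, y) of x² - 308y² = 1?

We seek the smallest positive integers (x, y) with x² - 308y² = 1, i.e., x² = 308y² + 1.
Try successive y values:
y = 1: x² = 308·1² + 1 = 309, not a perfect square
y = 2: x² = 308·2² + 1 = 1233, not a perfect square
y = 3: x² = 308·3² + 1 = 2773, not a perfect square
... continuing the search (or via continued fractions) ...
y = 20: x² = 308·20² + 1 = 123201, x = 351 ✓

Verify: 351² - 308·20² = 123201 - 123200 = 1 ✓

x = 351, y = 20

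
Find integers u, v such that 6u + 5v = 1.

Step 1: Check solvability.
gcd(6, 5) = 1
Since 1 divides 1, solutions exist.

Step 2: Apply extended Euclidean algorithm to find gcd.
We find integers such that 6*x0 + 5*y0 = 1

Step 3: Scale the particular solution.
Multiply by 1/1 = 1:
u = 1, v = -1

Step 4: Verify.
6*(1) + 5*(-1) = 1 = 1 ✓

u = 1, v = -1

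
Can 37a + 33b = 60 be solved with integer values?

Step 1: Compute gcd(37, 33).
gcd(37, 33) = 1

Step 2: Check divisibility.
Does 1 divide 60? 60 = 1 x 60, so yes.

By the theorem on linear Diophantine equations, 37a + 33b = 60 has integer solutions if and only if gcd(37, 33) divides 60. Since 1 | 60, solutions exist.

Yes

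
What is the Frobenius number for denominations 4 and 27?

For two coprime denominations a and b, the Frobenius number (largest value not representable as a non-negative combination) is ab - a - b.
Here gcd(4, 27) = 1, so they are coprime.
F(4, 27) = 4·27 - 4 - 27 = 108 - 31 = 77

77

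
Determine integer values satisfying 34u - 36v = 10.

Step 1: Check solvability.
gcd(34, 36) = 2
Since 2 divides 10, solutions exist.

Step 2: Apply extended Euclidean algorithm to find gcd.
We find integers such that 34*x0 + 36*y0 = 2

Step 3: Scale the particular solution.
Multiply by 10/2 = 5:
u = -5, v = -5

Step 4: Verify.
34*(-5) - 36*(-5) = 10 = 10 ✓

u = -5, v = -5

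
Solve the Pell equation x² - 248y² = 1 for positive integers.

We seek the smallest positive integers (x, y) with x² - 248y² = 1, i.e., x² = 248y² + 1.
Try successive y values:
y = 1: x² = 248·1² + 1 = 249, not a perfect square
y = 2: x² = 248·2² + 1 = 993, not a perfect square
y = 3: x² = 248·3² + 1 = 2233, not a perfect square
... continuing the search (or via continued fractions) ...
y = 4: x² = 248·4² + 1 = 3969, x = 63 ✓

Verify: 63² - 248·4² = 3969 - 3968 = 1 ✓

x = 63, y = 4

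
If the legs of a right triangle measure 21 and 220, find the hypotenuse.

c² = a² + b² = 21² + 220² = 441 + 48400 = 48841
c = 221

221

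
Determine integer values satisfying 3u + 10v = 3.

Step 1: Check solvability.
gcd(3, 10) = 1
Since 1 divides 3, solutions exist.

Step 2: Apply extended Euclidean algorithm to find gcd.
We find integers such that 3*x0 + 10*y0 = 1

Step 3: Scale the particular solution.
Multiply by 3/1 = 3:
u = -9, v = 3

Step 4: Verify.
3*(-9) + 10*(3) = 3 = 3 ✓

u = -9, v = 3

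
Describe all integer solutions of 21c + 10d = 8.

Step 1: Compute gcd(21, 10) = 1.
Since 1 divides 8, solutions exist.

Step 2: Find a particular solution using extended Euclidean algorithm.
We get c₀ = 8, d₀ = -16.
Check: 21*8 + 10*-16 = 8 = 8 ✓

Step 3: Write the general solution.
c = 8 + (10/1)t = 8 + 10t
d = -16 - (21/1)t = -16 - 21t
for any integer t.

c = 8 + 10t, d = -16 - 21t for integer t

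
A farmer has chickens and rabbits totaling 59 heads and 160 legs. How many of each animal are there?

Let c = chickens, r = rabbits.
Heads: c + r = 59
Legs: 2c + 4r = 160
From the first equation, c = 59 - r. Substitute:
2(59 - r) + 4r = 160
118 + 2r = 160
r = (160 - 118)/2 = 21
c = 59 - 21 = 38

Chickens: 38, Rabbits: 21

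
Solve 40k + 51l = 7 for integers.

Step 1: Check solvability.
gcd(40, 51) = 1
Since 1 divides 7, solutions exist.

Step 2: Apply extended Euclidean algorithm to find gcd.
We find integers such that 40*x0 + 51*y0 = 1

Step 3: Scale the particular solution.
Multiply by 7/1 = 7:
k = -98, l = 77

Step 4: Verify.
40*(-98) + 51*(77) = 7 = 7 ✓

k = -98, l = 77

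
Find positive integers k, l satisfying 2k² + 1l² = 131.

Try small values of k and check whether (131 - 2k²)/1 is a perfect square.
k = 5: 2·5² = 50, so 1l² = 131 - 50 = 81, giving l² = 81, l = 9.
Check: 2·5² + 1·9² = 50 + 81 = 131 ✓

k = 5, l = 9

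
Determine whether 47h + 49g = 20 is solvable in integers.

Step 1: Compute gcd(47, 49).
gcd(47, 49) = 1

Step 2: Check divisibility.
Does 1 divide 20? 20 = 1 x 20, so yes.

By the theorem on linear Diophantine equations, 47h + 49g = 20 has integer solutions if and only if gcd(47, 49) divides 20. Since 1 | 20, solutions exist.

Yes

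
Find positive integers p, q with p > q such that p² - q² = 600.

Factor: p² - q² = (p+q)(p-q) = 600.
We need two factors of 600 with the same parity.
Use p+q = 300 and p-q = 2 (product 300·2 = 600).
Adding: 2p = 302, so p = 151.
Subtracting: 2q = 298, so q = 149.
Check: 151² - 149² = 22801 - 22201 = 600 ✓

p = 151, q = 149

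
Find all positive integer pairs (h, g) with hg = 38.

The positive divisors of 38 are: 1, 2, 19, 38.
Each divisor d gives the pair (d, 38/d):
(1, 38), (2, 19), (19, 2), (38, 1)

(1, 38), (2, 19), (19, 2), (38, 1)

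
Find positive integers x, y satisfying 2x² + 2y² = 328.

Try small values of x and check whether (328 - 2x²)/2 is a perfect square.
x = 10: 2·10² = 200, so 2y² = 328 - 200 = 128, giving y² = 64, y = 8.
Check: 2·10² + 2·8² = 200 + 128 = 328 ✓

x = 10, y = 8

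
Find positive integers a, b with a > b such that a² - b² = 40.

Factor: a² - b² = (a+b)(a-b) = 40.
We need two factors of 40 with the same parity.
Use a+b = 20 and a-b = 2 (product 20·2 = 40).
Adding: 2a = 22, so a = 11.
Subtracting: 2b = 18, so b = 9.
Check: 11² - 9² = 121 - 81 = 40 ✓

a = 11, b = 9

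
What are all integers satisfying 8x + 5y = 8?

Step 1: Compute gcd(8, 5) = 1.
Since 1 divides 8, solutions exist.

Step 2: Find a particular solution using extended Euclidean algorithm.
We get x₀ = 16, y₀ = -24.
Check: 8*16 + 5*-24 = 8 = 8 ✓

Step 3: Write the general solution.
x = 16 + (5/1)t = 16 + 5t
y = -24 - (8/1)t = -24 - 8t
for any integer t.

x = 16 + 5t, y = -24 - 8t for integer t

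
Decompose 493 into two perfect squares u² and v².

We need to find integers u, v > 0 such that u² + v² = 493.
Trying u = 3: v² = 493 - 3² = 493 - 9 = 484
v = 22
Check: 3² + 22² = 9 + 484 = 493 ✓

493 = 3² + 22²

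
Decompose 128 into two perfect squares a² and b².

We need to find integers a, b > 0 such that a² + b² = 128.
Trying a = 8: b² = 128 - 8² = 128 - 64 = 64
b = 8
Check: 8² + 8² = 64 + 64 = 128 ✓

128 = 8² + 8²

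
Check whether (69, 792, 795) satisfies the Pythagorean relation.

Compute a² + b²:
69² + 792² = 4761 + 627264 = 632025
Compute c²:
795² = 632025
Since 632025 = 632025, it is a Pythagorean triple.

Yes, it is a Pythagorean triple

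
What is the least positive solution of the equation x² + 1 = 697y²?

We need x² = 697y² - 1. Try successive y:
y = 1: x² = 697·1² - 1 = 696, not a perfect square
y = 2: x² = 697·2² - 1 = 2787, not a perfect square
y = 3: x² = 697·3² - 1 = 6272, not a perfect square
...
y = 5: x² = 697·5² - 1 = 17424 = 132² ✓
Check: 132² - 697·5² = 17424 - 17425 = -1 ✓

x = 132, y = 5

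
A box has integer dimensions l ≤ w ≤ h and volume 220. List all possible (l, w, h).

Iterate l from 1 to ⌊220^(1/3)⌋. For each l dividing 220, iterate w ≥ l with w dividing 220/l, and set h = 220/(l·w).
Triples found (10): (1×1×220), (1×2×110), (1×4×55), (1×5×44), (1×10×22), (1×11×20), (2×2×55), (2×5×22), (2×10×11), (4×5×11)

(1×1×220), (1×2×110), (1×4×55), (1×5×44), (1×10×22), (1×11×20), (2×2×55), (2×5×22), (2×10×11), (4×5×11)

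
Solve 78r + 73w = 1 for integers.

Step 1: Check solvability.
gcd(78, 73) = 1
Since 1 divides 1, solutions exist.

Step 2: Apply extended Euclidean algorithm to find gcd.
We find integers such that 78*x0 + 73*y0 = 1

Step 3: Scale the particular solution.
Multiply by 1/1 = 1:
r = -29, w = 31

Step 4: Verify.
78*(-29) + 73*(31) = 1 = 1 ✓

r = -29, w = 31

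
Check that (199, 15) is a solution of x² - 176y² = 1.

Compute x² = 199² = 39601
Compute 176y² = 176·15² = 176·225 = 39600
x² - 176y² = 39601 - 39600 = 1
Since this equals 1, (199, 15) is a solution.

Yes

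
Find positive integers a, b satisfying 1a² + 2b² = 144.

Try small values of a and check whether (144 - 1a²)/2 is a perfect square.
a = 4: 1·4² = 16, so 2b² = 144 - 16 = 128, giving b² = 64, b = 8.
Check: 1·4² + 2·8² = 16 + 128 = 144 ✓

a = 4, b = 8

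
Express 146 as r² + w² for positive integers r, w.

We need to find integers r, w > 0 such that r² + w² = 146.
Trying r = 5: w² = 146 - 5² = 146 - 25 = 121
w = 11
Check: 5² + 11² = 25 + 121 = 146 ✓

146 = 5² + 11²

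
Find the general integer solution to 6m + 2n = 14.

Step 1: Compute gcd(6, 2) = 2.
Since 2 divides 14, solutions exist.

Step 2: Find a particular solution using extended Euclidean algorithm.
We get m₀ = 0, n₀ = 7.
Check: 6*0 + 2*7 = 14 = 14 ✓

Step 3: Write the general solution.
m = 0 + (2/2)t = 0 + 1t
n = 7 - (6/2)t = 7 - 3t
for any integer t.

m = 0 + 1t, n = 7 - 3t for integer t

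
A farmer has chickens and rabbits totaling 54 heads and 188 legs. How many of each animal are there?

Let c = chickens, r = rabbits.
Heads: c + r = 54
Legs: 2c + 4r = 188
From the first equation, c = 54 - r. Substitute:
2(54 - r) + 4r = 188
108 + 2r = 188
r = (188 - 108)/2 = 40
c = 54 - 40 = 14

Chickens: 14, Rabbits: 40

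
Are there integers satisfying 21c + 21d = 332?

Step 1: Compute gcd(21, 21).
gcd(21, 21) = 21

Step 2: Check divisibility.
Does 21 divide 332? 332 = 21 x 15 + 17, so no.

By the theorem on linear Diophantine equations, 21c + 21d = 332 has integer solutions if and only if gcd(21, 21) divides 332. Since 21 does not divide 332, no solutions exist.

No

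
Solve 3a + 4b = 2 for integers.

Step 1: Check solvability.
gcd(3, 4) = 1
Since 1 divides 2, solutions exist.

Step 2: Apply extended Euclidean algorithm to find gcd.
We find integers such that 3*x0 + 4*y0 = 1

Step 3: Scale the particular solution.
Multiply by 2/1 = 2:
a = -2, b = 2

Step 4: Verify.
3*(-2) + 4*(2) = 2 = 2 ✓

a = -2, b = 2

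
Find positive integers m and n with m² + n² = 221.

We need to find integers m, n > 0 such that m² + n² = 221.
Trying m = 5: n² = 221 - 5² = 221 - 25 = 196
n = 14
Check: 5² + 14² = 25 + 196 = 221 ✓

221 = 5² + 14²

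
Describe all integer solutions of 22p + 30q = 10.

Step 1: Compute gcd(22, 30) = 2.
Since 2 divides 10, solutions exist.

Step 2: Find a particular solution using extended Euclidean algorithm.
We get p₀ = -20, q₀ = 15.
Check: 22*-20 + 30*15 = 10 = 10 ✓

Step 3: Write the general solution.
p = -20 + (30/2)t = -20 + 15t
q = 15 - (22/2)t = 15 - 11t
for any integer t.

p = -20 + 15t, q = 15 - 11t for integer t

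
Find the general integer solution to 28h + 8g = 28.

Step 1: Compute gcd(28, 8) = 4.
Since 4 divides 28, solutions exist.

Step 2: Find a particular solution using extended Euclidean algorithm.
We get h₀ = 7, g₀ = -21.
Check: 28*7 + 8*-21 = 28 = 28 ✓

Step 3: Write the general solution.
h = 7 + (8/4)t = 7 + 2t
g = -21 - (28/4)t = -21 - 7t
for any integer t.

h = 7 + 2t, g = -21 - 7t for integer t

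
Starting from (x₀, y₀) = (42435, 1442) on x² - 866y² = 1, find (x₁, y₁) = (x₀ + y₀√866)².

Solutions to x² - Dy² = 1 are generated by powers of (x₀ + y₀√D).
The next solution satisfies x₁ + y₁√866 = (x₀ + y₀√866)², giving:
x₁ = x₀² + 866y₀² = 42435² + 866·1442² = 1800729225 + 1800729224 = 3601458449
y₁ = 2x₀y₀ = 2·42435·1442 = 122382540

Verify: 3601458449² - 866·122382540² = 12970502959873485601 - 12970502959873485600 = 1 ✓

x = 3601458449, y = 122382540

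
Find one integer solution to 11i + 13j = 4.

Step 1: Check solvability.
gcd(11, 13) = 1
Since 1 divides 4, solutions exist.

Step 2: Apply extended Euclidean algorithm to find gcd.
We find integers such that 11*x0 + 13*y0 = 1

Step 3: Scale the particular solution.
Multiply by 4/1 = 4:
i = 24, j = -20

Step 4: Verify.
11*(24) + 13*(-20) = 4 = 4 ✓

i = 24, j = -20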